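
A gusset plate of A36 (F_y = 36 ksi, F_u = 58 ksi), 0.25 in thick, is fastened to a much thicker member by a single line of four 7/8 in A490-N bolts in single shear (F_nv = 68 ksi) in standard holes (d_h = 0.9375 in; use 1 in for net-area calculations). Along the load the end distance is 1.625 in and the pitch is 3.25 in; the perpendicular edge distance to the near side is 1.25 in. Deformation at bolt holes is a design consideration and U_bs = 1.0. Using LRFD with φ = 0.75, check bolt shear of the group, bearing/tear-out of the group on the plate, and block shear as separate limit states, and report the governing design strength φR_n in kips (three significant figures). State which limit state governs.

Bolt shear: A_b = π·0.875²/4 = 0.6013 in²; R_n = 68 × 0.6013 × 4 × 1 = 163.6 kips → 0.75 × 163.6 = 123 kips.
Bearing: edge l_c = 1.156, r_n = 20.12 kips; interior l_c = 2.312, r_n = 30.45 kips; R_n = 20.12 + 3·30.45 = 111.5 kips → 83.6 kips.
Block shear: A_gv = 2.844, A_nv = 1.969, A_nt = 0.1875 in²; R_n = min(0.6F_uA_nv, 0.6F_yA_gv) + U_bs·F_u·A_nt = 72.3 kips → 54.2 kips.
Block shear governs: 54.2 kips.

54.2 kips (block shear governs)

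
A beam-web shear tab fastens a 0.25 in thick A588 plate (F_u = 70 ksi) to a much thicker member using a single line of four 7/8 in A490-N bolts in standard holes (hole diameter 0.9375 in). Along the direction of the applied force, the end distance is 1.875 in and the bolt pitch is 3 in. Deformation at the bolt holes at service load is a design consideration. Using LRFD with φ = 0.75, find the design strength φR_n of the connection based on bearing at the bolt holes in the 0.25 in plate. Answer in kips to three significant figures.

Per bolt r_n = 1.2 l_c t F_u ≤ 2.4 d t F_u; upper limit = 2.4 × 0.875 × 0.25 × 70 = 36.75 kips.
Edge bolt: l_c = 1.875 − 0.9375/2 = 1.406 in → 1.2 × 1.406 × 0.25 × 70 = 29.53 → r_n = 29.53 kips.
Interior bolts: l_c = 3 − 0.9375 = 2.062 in → 1.2 × 2.062 × 0.25 × 70 = 43.31 → r_n = 36.75 kips.
R_n = 1 × 29.53 + 3 × 36.75 = 139.8 kips.
Design strength φR_n = 0.75 × 139.8 = 105 kips.

105 kips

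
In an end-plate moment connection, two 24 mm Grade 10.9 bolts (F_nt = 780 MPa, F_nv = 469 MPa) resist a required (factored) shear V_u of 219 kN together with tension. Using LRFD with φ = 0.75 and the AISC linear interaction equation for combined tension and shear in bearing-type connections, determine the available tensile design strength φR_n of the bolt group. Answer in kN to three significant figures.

324 kN

A_b = π·24²/4 = 452.4 mm²; f_rv = 219 × 1000 / (2 × 452.4) = 242 MPa.
F'_nt = 1.3 F_nt − (F_nt / φF_nv) f_rv = 1.3·780 − (780/(0.75·469))·242 = 477.3 MPa, capped at F_nt → F'_nt = 477.3 MPa.
R_n = F'_nt · A_b · n = 477.3 × 452.4 × 2 / 1000 = 431.8 kN.
Design strength φR_n = 0.75 × 431.8 = 324 kN.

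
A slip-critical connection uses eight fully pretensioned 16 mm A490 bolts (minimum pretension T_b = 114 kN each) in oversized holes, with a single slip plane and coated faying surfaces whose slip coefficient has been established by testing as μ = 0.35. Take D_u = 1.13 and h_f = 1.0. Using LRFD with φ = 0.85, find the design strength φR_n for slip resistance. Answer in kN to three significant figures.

R_n = μ · D_u · h_f · T_b · n_s · n_b = 0.35 × 1.13 × 1.0 × 114 × 1 × 8 = 360.7 kN.
Design strength φR_n = 0.85 × 360.7 = 307 kN.

307 kN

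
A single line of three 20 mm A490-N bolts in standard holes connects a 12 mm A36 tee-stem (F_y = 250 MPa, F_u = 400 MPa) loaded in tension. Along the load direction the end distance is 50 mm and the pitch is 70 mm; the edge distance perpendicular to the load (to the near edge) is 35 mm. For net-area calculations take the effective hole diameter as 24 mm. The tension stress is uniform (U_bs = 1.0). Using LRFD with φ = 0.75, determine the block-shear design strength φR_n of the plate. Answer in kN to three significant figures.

339 kN

Shear plane L_v = 50 + 2·70 = 190 mm; A_gv = 190 × 12 = 2280 mm².
A_nv = (190 − 2.5·24) × 12 = 1560 mm².
A_nt = (35 − 0.5·24) × 12 = 276 mm².
0.6 F_u A_nv = 374.4 kN; 0.6 F_y A_gv = 342 kN → shear yielding governs the shear term.
R_n = 342 + 1.0 × 400 × 276 / 1000 = 452.4 kN.
Design strength φR_n = 0.75 × 452.4 = 339 kN.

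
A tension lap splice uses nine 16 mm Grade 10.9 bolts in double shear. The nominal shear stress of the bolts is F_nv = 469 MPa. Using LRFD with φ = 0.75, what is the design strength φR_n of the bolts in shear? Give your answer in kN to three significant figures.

A_b = π × 16² / 4 = 201.1 mm².
R_n = F_nv · A_b · n · n_s = 469 × 201.1 × 9 × 2 / 1000 = 1697 kN.
Design strength φR_n = 0.75 × 1697 = 1270 kN.

1270 kN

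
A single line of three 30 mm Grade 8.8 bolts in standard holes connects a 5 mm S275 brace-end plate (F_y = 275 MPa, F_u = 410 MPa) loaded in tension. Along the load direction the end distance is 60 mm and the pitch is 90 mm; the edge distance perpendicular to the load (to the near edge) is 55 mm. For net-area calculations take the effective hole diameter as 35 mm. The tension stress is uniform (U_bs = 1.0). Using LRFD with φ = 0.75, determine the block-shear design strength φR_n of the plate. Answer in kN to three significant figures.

Shear plane L_v = 60 + 2·90 = 240 mm; A_gv = 240 × 5 = 1200 mm².
A_nv = (240 − 2.5·35) × 5 = 762.5 mm².
A_nt = (55 − 0.5·35) × 5 = 187.5 mm².
0.6 F_u A_nv = 187.6 kN; 0.6 F_y A_gv = 198 kN → shear rupture governs the shear term.
R_n = 187.6 + 1.0 × 410 × 187.5 / 1000 = 264.5 kN.
Design strength φR_n = 0.75 × 264.5 = 198 kN.

198 kN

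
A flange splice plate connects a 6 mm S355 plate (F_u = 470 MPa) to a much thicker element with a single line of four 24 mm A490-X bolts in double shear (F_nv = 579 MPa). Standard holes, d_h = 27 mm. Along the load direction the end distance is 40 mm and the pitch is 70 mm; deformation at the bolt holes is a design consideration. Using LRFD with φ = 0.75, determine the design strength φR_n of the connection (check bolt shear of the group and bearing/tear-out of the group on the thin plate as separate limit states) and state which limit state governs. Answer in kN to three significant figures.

395 kN (bearing governs)

Bolt shear: A_b = π·24²/4 = 452.4 mm²; R_n = 579 × 452.4 × 4 × 2 / 1000 = 2095 kN → 0.75 × 2095 = 1570 kN.
Bearing (1.2 l_c t F_u ≤ 2.4 d t F_u): upper limit = 2.4·24·6·470 / 1000 = 162.4 kN.
  Edge l_c = 40 − 27/2 = 26.5 → r_n = 89.68 kN; interior l_c = 70 − 27 = 43 → r_n = 145.5 kN.
  R_n,bearing = 1·89.68 + 3·145.5 = 526.2 kN → 0.75 × 526.2 = 395 kN.
Bearing governs: 395 kN.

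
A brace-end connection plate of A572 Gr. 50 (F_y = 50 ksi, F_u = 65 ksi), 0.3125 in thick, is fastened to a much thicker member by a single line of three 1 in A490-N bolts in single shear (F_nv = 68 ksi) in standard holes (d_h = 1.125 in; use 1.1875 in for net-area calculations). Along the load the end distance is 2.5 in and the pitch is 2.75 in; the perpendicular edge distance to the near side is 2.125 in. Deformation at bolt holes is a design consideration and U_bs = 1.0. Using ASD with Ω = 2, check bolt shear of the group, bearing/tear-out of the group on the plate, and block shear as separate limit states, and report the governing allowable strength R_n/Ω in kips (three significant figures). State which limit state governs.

46.2 kips (block shear governs)

Bolt shear: A_b = π·1²/4 = 0.7854 in²; R_n = 68 × 0.7854 × 3 × 1 = 160.2 kips → 160.2 / 2 = 80.1 kips.
Bearing: edge l_c = 1.938, r_n = 47.23 kips; interior l_c = 1.625, r_n = 39.61 kips; R_n = 47.23 + 2·39.61 = 126.4 kips → 63.2 kips.
Block shear: A_gv = 2.5, A_nv = 1.572, A_nt = 0.4785 in²; R_n = min(0.6F_uA_nv, 0.6F_yA_gv) + U_bs·F_u·A_nt = 92.42 kips → 46.2 kips.
Block shear governs: 46.2 kips.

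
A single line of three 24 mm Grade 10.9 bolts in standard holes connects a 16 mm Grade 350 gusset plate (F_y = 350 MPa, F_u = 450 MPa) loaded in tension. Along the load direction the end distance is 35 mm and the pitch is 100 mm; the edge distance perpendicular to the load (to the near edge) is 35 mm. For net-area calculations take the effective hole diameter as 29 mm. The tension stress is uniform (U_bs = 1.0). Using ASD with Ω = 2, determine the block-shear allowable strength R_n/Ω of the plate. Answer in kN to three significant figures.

425 kN

Shear plane L_v = 35 + 2·100 = 235 mm; A_gv = 235 × 16 = 3760 mm².
A_nv = (235 − 2.5·29) × 16 = 2600 mm².
A_nt = (35 − 0.5·29) × 16 = 328 mm².
0.6 F_u A_nv = 702 kN; 0.6 F_y A_gv = 789.6 kN → shear rupture governs the shear term.
R_n = 702 + 1.0 × 450 × 328 / 1000 = 849.6 kN.
Allowable strength R_n/Ω = 849.6 / 2 = 425 kN.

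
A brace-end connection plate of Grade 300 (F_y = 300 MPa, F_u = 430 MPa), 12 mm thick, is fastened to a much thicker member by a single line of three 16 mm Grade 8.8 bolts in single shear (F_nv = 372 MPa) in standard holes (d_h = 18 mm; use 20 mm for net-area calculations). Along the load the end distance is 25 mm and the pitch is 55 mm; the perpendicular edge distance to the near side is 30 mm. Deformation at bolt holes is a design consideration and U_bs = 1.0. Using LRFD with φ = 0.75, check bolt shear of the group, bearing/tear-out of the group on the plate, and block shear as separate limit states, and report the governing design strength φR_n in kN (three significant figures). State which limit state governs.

168 kN (bolt shear governs)

Bolt shear: A_b = π·16²/4 = 201.1 mm²; R_n = 372 × 201.1 × 3 × 1 / 1000 = 224.4 kN → 0.75 × 224.4 = 168 kN.
Bearing: edge l_c = 16, r_n = 99.07 kN; interior l_c = 37, r_n = 198.1 kN; R_n = 99.07 + 2·198.1 = 495.4 kN → 372 kN.
Block shear: A_gv = 1620, A_nv = 1020, A_nt = 240 mm²; R_n = min(0.6F_uA_nv, 0.6F_yA_gv) + U_bs·F_u·A_nt = 366.4 kN → 275 kN.
Bolt shear governs: 168 kN.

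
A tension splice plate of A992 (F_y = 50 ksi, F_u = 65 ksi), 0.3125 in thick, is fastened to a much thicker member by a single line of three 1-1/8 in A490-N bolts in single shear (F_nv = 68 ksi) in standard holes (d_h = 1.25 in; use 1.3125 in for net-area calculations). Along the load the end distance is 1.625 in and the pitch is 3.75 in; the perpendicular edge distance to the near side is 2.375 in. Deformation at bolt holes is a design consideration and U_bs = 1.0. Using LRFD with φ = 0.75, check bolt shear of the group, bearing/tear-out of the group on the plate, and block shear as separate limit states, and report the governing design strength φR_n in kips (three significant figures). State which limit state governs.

Bolt shear: A_b = π·1.125²/4 = 0.994 in²; R_n = 68 × 0.994 × 3 × 1 = 202.8 kips → 0.75 × 202.8 = 152 kips.
Bearing: edge l_c = 1, r_n = 24.38 kips; interior l_c = 2.5, r_n = 54.84 kips; R_n = 24.38 + 2·54.84 = 134.1 kips → 101 kips.
Block shear: A_gv = 2.852, A_nv = 1.826, A_nt = 0.5371 in²; R_n = min(0.6F_uA_nv, 0.6F_yA_gv) + U_bs·F_u·A_nt = 106.1 kips → 79.6 kips.
Block shear governs: 79.6 kips.

79.6 kips (block shear governs)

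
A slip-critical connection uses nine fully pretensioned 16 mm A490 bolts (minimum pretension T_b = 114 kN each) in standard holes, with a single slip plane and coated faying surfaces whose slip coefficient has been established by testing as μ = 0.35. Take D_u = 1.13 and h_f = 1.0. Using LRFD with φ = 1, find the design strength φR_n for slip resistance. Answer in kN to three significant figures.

R_n = μ · D_u · h_f · T_b · n_s · n_b = 0.35 × 1.13 × 1.0 × 114 × 1 × 9 = 405.8 kN.
Design strength φR_n = 1 × 405.8 = 406 kN.

406 kN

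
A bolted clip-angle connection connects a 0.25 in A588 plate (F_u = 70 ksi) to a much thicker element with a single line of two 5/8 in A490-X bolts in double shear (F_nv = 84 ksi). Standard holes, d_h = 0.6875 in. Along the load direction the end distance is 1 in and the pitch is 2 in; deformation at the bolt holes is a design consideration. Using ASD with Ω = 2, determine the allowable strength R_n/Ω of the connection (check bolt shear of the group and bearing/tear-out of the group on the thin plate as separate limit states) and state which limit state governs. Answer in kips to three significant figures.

20 kips (bearing governs)

Bolt shear: A_b = π·0.625²/4 = 0.3068 in²; R_n = 84 × 0.3068 × 2 × 2 = 103.1 kips → 103.1 / 2 = 51.5 kips.
Bearing (1.2 l_c t F_u ≤ 2.4 d t F_u): upper limit = 2.4·0.625·0.25·70 = 26.25 kips.
  Edge l_c = 1 − 0.6875/2 = 0.6562 → r_n = 13.78 kips; interior l_c = 2 − 0.6875 = 1.312 → r_n = 26.25 kips.
  R_n,bearing = 1·13.78 + 1·26.25 = 40.03 kips → 40.03 / 2 = 20 kips.
Bearing governs: 20 kips.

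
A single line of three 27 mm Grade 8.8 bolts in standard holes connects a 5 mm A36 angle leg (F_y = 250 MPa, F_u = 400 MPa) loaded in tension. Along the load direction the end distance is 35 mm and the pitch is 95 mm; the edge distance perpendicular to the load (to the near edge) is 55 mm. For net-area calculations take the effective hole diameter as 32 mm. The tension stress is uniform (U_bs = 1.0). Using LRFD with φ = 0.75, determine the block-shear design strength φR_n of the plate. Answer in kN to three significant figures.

185 kN

Shear plane L_v = 35 + 2·95 = 225 mm; A_gv = 225 × 5 = 1125 mm².
A_nv = (225 − 2.5·32) × 5 = 725 mm².
A_nt = (55 − 0.5·32) × 5 = 195 mm².
0.6 F_u A_nv = 174 kN; 0.6 F_y A_gv = 168.8 kN → shear yielding governs the shear term.
R_n = 168.8 + 1.0 × 400 × 195 / 1000 = 246.8 kN.
Design strength φR_n = 0.75 × 246.8 = 185 kN.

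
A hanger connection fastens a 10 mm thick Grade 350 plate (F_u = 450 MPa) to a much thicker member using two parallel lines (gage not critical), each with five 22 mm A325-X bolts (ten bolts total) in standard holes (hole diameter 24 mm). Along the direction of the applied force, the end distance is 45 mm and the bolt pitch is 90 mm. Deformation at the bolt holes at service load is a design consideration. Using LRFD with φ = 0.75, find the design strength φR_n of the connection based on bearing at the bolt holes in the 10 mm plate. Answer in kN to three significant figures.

Per bolt r_n = 1.2 l_c t F_u ≤ 2.4 d t F_u; upper limit = 2.4 × 22 × 10 × 450 / 1000 = 237.6 kN.
Edge bolt: l_c = 45 − 24/2 = 33 mm → 1.2 × 33 × 10 × 450 / 1000 = 178.2 → r_n = 178.2 kN.
Interior bolts: l_c = 90 − 24 = 66 mm → 1.2 × 66 × 10 × 450 / 1000 = 356.4 → r_n = 237.6 kN.
R_n = 2 × 178.2 + 8 × 237.6 = 2257 kN.
Design strength φR_n = 0.75 × 2257 = 1690 kN.

1690 kN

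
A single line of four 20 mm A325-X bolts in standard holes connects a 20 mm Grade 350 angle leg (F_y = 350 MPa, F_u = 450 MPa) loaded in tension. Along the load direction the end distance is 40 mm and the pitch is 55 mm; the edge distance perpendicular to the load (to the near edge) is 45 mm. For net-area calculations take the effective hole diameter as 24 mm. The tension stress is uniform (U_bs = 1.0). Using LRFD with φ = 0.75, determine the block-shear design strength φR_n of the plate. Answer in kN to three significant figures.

Shear plane L_v = 40 + 3·55 = 205 mm; A_gv = 205 × 20 = 4100 mm².
A_nv = (205 − 3.5·24) × 20 = 2420 mm².
A_nt = (45 − 0.5·24) × 20 = 660 mm².
0.6 F_u A_nv = 653.4 kN; 0.6 F_y A_gv = 861 kN → shear rupture governs the shear term.
R_n = 653.4 + 1.0 × 450 × 660 / 1000 = 950.4 kN.
Design strength φR_n = 0.75 × 950.4 = 713 kN.

713 kN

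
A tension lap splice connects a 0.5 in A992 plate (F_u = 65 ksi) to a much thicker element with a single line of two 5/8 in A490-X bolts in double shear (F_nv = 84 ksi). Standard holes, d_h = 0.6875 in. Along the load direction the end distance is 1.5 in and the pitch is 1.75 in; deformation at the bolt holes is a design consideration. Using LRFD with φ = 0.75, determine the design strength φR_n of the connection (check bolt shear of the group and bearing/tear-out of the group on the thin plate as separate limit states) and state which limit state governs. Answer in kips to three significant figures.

Bolt shear: A_b = π·0.625²/4 = 0.3068 in²; R_n = 84 × 0.3068 × 2 × 2 = 103.1 kips → 0.75 × 103.1 = 77.3 kips.
Bearing (1.2 l_c t F_u ≤ 2.4 d t F_u): upper limit = 2.4·0.625·0.5·65 = 48.75 kips.
  Edge l_c = 1.5 − 0.6875/2 = 1.156 → r_n = 45.09 kips; interior l_c = 1.75 − 0.6875 = 1.062 → r_n = 41.44 kips.
  R_n,bearing = 1·45.09 + 1·41.44 = 86.53 kips → 0.75 × 86.53 = 64.9 kips.
Bearing governs: 64.9 kips.

64.9 kips (bearing governs)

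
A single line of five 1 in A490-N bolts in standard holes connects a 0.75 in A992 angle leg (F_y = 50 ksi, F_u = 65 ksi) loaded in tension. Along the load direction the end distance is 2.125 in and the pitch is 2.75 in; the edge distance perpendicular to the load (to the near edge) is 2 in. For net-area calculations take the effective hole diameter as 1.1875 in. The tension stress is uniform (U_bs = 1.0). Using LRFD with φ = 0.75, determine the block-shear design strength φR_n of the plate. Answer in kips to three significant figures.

Shear plane L_v = 2.125 + 4·2.75 = 13.12 in; A_gv = 13.12 × 0.75 = 9.844 in².
A_nv = (13.12 − 4.5·1.1875) × 0.75 = 5.836 in².
A_nt = (2 − 0.5·1.1875) × 0.75 = 1.055 in².
0.6 F_u A_nv = 227.6 kips; 0.6 F_y A_gv = 295.3 kips → shear rupture governs the shear term.
R_n = 227.6 + 1.0 × 65 × 1.055 = 296.2 kips.
Design strength φR_n = 0.75 × 296.2 = 222 kips.

222 kips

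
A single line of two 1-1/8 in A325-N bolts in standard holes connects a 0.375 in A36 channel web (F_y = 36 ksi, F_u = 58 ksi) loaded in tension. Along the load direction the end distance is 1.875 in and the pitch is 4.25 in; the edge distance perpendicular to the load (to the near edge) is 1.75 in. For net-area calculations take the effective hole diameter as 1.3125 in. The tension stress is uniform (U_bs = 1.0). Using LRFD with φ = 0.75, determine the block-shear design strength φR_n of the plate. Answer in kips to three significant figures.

Shear plane L_v = 1.875 + 1·4.25 = 6.125 in; A_gv = 6.125 × 0.375 = 2.297 in².
A_nv = (6.125 − 1.5·1.3125) × 0.375 = 1.559 in².
A_nt = (1.75 − 0.5·1.3125) × 0.375 = 0.4102 in².
0.6 F_u A_nv = 54.24 kips; 0.6 F_y A_gv = 49.61 kips → shear yielding governs the shear term.
R_n = 49.61 + 1.0 × 58 × 0.4102 = 73.4 kips.
Design strength φR_n = 0.75 × 73.4 = 55.1 kips.

55.1 kips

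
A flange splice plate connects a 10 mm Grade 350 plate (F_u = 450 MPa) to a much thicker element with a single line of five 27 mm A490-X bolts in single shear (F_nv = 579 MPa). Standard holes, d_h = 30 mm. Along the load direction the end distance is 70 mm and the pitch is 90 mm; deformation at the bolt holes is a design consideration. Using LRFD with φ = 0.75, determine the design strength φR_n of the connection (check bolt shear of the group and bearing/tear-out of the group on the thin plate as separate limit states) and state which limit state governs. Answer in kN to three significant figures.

Bolt shear: A_b = π·27²/4 = 572.6 mm²; R_n = 579 × 572.6 × 5 × 1 / 1000 = 1658 kN → 0.75 × 1658 = 1240 kN.
Bearing (1.2 l_c t F_u ≤ 2.4 d t F_u): upper limit = 2.4·27·10·450 / 1000 = 291.6 kN.
  Edge l_c = 70 − 30/2 = 55 → r_n = 291.6 kN; interior l_c = 90 − 30 = 60 → r_n = 291.6 kN.
  R_n,bearing = 1·291.6 + 4·291.6 = 1458 kN → 0.75 × 1458 = 1090 kN.
Bearing governs: 1090 kN.

1090 kN (bearing governs)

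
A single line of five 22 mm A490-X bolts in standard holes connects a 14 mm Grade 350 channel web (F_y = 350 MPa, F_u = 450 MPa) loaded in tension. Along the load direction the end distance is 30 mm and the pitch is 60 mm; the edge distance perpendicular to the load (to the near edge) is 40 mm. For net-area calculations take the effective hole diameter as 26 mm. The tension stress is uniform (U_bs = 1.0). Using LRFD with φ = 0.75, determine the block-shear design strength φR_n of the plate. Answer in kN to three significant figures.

Shear plane L_v = 30 + 4·60 = 270 mm; A_gv = 270 × 14 = 3780 mm².
A_nv = (270 − 4.5·26) × 14 = 2142 mm².
A_nt = (40 − 0.5·26) × 14 = 378 mm².
0.6 F_u A_nv = 578.3 kN; 0.6 F_y A_gv = 793.8 kN → shear rupture governs the shear term.
R_n = 578.3 + 1.0 × 450 × 378 / 1000 = 748.4 kN.
Design strength φR_n = 0.75 × 748.4 = 561 kN.

561 kN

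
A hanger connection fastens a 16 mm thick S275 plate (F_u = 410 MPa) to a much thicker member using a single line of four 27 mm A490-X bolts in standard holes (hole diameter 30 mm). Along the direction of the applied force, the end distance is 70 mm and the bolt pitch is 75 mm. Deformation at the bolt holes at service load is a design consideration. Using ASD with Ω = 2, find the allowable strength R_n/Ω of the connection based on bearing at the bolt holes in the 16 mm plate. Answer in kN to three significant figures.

744 kN

Per bolt r_n = 1.2 l_c t F_u ≤ 2.4 d t F_u; upper limit = 2.4 × 27 × 16 × 410 / 1000 = 425.1 kN.
Edge bolt: l_c = 70 − 30/2 = 55 mm → 1.2 × 55 × 16 × 410 / 1000 = 433 → r_n = 425.1 kN.
Interior bolts: l_c = 75 − 30 = 45 mm → 1.2 × 45 × 16 × 410 / 1000 = 354.2 → r_n = 354.2 kN.
R_n = 1 × 425.1 + 3 × 354.2 = 1488 kN.
Allowable strength R_n/Ω = 1488 / 2 = 744 kN.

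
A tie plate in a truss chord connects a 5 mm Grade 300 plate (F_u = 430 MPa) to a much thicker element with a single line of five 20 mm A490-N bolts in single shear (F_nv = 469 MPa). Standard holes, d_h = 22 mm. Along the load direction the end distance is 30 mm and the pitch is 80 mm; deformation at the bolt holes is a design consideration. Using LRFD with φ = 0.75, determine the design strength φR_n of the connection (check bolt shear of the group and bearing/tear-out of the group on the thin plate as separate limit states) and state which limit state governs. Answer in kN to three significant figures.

346 kN (bearing governs)

Bolt shear: A_b = π·20²/4 = 314.2 mm²; R_n = 469 × 314.2 × 5 × 1 / 1000 = 736.7 kN → 0.75 × 736.7 = 553 kN.
Bearing (1.2 l_c t F_u ≤ 2.4 d t F_u): upper limit = 2.4·20·5·430 / 1000 = 103.2 kN.
  Edge l_c = 30 − 22/2 = 19 → r_n = 49.02 kN; interior l_c = 80 − 22 = 58 → r_n = 103.2 kN.
  R_n,bearing = 1·49.02 + 4·103.2 = 461.8 kN → 0.75 × 461.8 = 346 kN.
Bearing governs: 346 kN.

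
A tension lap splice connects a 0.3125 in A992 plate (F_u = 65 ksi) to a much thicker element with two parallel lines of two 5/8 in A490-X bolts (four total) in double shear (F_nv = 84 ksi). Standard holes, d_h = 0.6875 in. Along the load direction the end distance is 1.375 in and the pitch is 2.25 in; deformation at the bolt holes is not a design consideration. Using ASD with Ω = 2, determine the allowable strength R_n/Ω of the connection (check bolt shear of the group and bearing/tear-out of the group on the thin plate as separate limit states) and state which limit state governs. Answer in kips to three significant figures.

Bolt shear: A_b = π·0.625²/4 = 0.3068 in²; R_n = 84 × 0.3068 × 4 × 2 = 206.2 kips → 206.2 / 2 = 103 kips.
Bearing (1.5 l_c t F_u ≤ 3.0 d t F_u): upper limit = 3.0·0.625·0.3125·65 = 38.09 kips.
  Edge l_c = 1.375 − 0.6875/2 = 1.031 → r_n = 31.42 kips; interior l_c = 2.25 − 0.6875 = 1.562 → r_n = 38.09 kips.
  R_n,bearing = 2·31.42 + 2·38.09 = 139 kips → 139 / 2 = 69.5 kips.
Bearing governs: 69.5 kips.

69.5 kips (bearing governs)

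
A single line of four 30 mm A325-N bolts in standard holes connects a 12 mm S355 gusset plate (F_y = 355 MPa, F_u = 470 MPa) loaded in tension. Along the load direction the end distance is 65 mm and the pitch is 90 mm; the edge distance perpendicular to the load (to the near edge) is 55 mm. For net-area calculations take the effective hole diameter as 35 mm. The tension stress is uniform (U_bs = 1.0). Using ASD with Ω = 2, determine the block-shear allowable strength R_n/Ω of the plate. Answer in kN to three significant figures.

Shear plane L_v = 65 + 3·90 = 335 mm; A_gv = 335 × 12 = 4020 mm².
A_nv = (335 − 3.5·35) × 12 = 2550 mm².
A_nt = (55 − 0.5·35) × 12 = 450 mm².
0.6 F_u A_nv = 719.1 kN; 0.6 F_y A_gv = 856.3 kN → shear rupture governs the shear term.
R_n = 719.1 + 1.0 × 470 × 450 / 1000 = 930.6 kN.
Allowable strength R_n/Ω = 930.6 / 2 = 465 kN.

465 kN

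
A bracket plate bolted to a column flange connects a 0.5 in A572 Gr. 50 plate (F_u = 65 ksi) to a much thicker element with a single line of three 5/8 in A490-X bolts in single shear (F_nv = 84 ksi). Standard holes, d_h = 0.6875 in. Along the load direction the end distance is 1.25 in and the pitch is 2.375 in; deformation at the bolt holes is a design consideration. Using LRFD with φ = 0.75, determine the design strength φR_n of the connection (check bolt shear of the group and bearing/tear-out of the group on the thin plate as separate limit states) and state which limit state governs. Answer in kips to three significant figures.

Bolt shear: A_b = π·0.625²/4 = 0.3068 in²; R_n = 84 × 0.3068 × 3 × 1 = 77.31 kips → 0.75 × 77.31 = 58 kips.
Bearing (1.2 l_c t F_u ≤ 2.4 d t F_u): upper limit = 2.4·0.625·0.5·65 = 48.75 kips.
  Edge l_c = 1.25 − 0.6875/2 = 0.9062 → r_n = 35.34 kips; interior l_c = 2.375 − 0.6875 = 1.688 → r_n = 48.75 kips.
  R_n,bearing = 1·35.34 + 2·48.75 = 132.8 kips → 0.75 × 132.8 = 99.6 kips.
Bolt shear governs: 58 kips.

58 kips (bolt shear governs)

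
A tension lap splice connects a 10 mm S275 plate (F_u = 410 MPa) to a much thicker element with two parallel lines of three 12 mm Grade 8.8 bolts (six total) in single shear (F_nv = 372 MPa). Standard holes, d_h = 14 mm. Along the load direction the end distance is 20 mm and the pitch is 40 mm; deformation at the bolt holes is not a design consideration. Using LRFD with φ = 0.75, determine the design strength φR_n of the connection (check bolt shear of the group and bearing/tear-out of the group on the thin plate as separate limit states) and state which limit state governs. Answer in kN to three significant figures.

189 kN (bolt shear governs)

Bolt shear: A_b = π·12²/4 = 113.1 mm²; R_n = 372 × 113.1 × 6 × 1 / 1000 = 252.4 kN → 0.75 × 252.4 = 189 kN.
Bearing (1.5 l_c t F_u ≤ 3.0 d t F_u): upper limit = 3.0·12·10·410 / 1000 = 147.6 kN.
  Edge l_c = 20 − 14/2 = 13 → r_n = 79.95 kN; interior l_c = 40 − 14 = 26 → r_n = 147.6 kN.
  R_n,bearing = 2·79.95 + 4·147.6 = 750.3 kN → 0.75 × 750.3 = 563 kN.
Bolt shear governs: 189 kN.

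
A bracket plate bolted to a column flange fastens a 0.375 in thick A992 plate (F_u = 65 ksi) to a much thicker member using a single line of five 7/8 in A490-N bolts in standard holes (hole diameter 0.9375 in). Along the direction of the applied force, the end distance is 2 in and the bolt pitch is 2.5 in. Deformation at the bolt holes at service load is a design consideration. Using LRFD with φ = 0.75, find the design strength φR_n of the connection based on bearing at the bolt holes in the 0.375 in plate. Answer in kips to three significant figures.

Per bolt r_n = 1.2 l_c t F_u ≤ 2.4 d t F_u; upper limit = 2.4 × 0.875 × 0.375 × 65 = 51.19 kips.
Edge bolt: l_c = 2 − 0.9375/2 = 1.531 in → 1.2 × 1.531 × 0.375 × 65 = 44.79 → r_n = 44.79 kips.
Interior bolts: l_c = 2.5 − 0.9375 = 1.562 in → 1.2 × 1.562 × 0.375 × 65 = 45.7 → r_n = 45.7 kips.
R_n = 1 × 44.79 + 4 × 45.7 = 227.6 kips.
Design strength φR_n = 0.75 × 227.6 = 171 kips.

171 kips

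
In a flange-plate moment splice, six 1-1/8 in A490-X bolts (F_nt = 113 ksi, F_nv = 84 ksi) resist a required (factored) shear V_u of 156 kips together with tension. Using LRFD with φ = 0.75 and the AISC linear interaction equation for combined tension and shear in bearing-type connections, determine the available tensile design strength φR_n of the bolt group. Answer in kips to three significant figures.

A_b = π·1.125²/4 = 0.994 in²; f_rv = 156 / (6 × 0.994) = 26.16 ksi.
F'_nt = 1.3 F_nt − (F_nt / φF_nv) f_rv = 1.3·113 − (113/(0.75·84))·26.16 = 99.98 ksi, capped at F_nt → F'_nt = 99.98 ksi.
R_n = F'_nt · A_b · n = 99.98 × 0.994 × 6 = 596.3 kips.
Design strength φR_n = 0.75 × 596.3 = 447 kips.

447 kips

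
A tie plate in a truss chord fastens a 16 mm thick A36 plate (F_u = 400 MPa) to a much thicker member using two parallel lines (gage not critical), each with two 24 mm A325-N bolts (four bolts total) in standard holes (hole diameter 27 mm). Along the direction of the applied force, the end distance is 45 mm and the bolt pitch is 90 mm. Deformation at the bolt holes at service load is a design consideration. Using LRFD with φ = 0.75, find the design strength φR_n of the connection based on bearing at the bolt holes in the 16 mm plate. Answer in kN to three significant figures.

916 kN

Per bolt r_n = 1.2 l_c t F_u ≤ 2.4 d t F_u; upper limit = 2.4 × 24 × 16 × 400 / 1000 = 368.6 kN.
Edge bolt: l_c = 45 − 27/2 = 31.5 mm → 1.2 × 31.5 × 16 × 400 / 1000 = 241.9 → r_n = 241.9 kN.
Interior bolts: l_c = 90 − 27 = 63 mm → 1.2 × 63 × 16 × 400 / 1000 = 483.8 → r_n = 368.6 kN.
R_n = 2 × 241.9 + 2 × 368.6 = 1221 kN.
Design strength φR_n = 0.75 × 1221 = 916 kN.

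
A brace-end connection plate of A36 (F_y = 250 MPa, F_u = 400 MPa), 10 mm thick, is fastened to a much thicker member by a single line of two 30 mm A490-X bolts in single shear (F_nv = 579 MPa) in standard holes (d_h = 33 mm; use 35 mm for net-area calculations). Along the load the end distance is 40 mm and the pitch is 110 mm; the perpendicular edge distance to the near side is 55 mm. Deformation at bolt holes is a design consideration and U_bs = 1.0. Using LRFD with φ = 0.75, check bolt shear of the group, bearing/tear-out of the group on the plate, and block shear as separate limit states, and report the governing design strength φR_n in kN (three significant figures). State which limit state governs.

281 kN (block shear governs)

Bolt shear: A_b = π·30²/4 = 706.9 mm²; R_n = 579 × 706.9 × 2 × 1 / 1000 = 818.5 kN → 0.75 × 818.5 = 614 kN.
Bearing: edge l_c = 23.5, r_n = 112.8 kN; interior l_c = 77, r_n = 288 kN; R_n = 112.8 + 1·288 = 400.8 kN → 301 kN.
Block shear: A_gv = 1500, A_nv = 975, A_nt = 375 mm²; R_n = min(0.6F_uA_nv, 0.6F_yA_gv) + U_bs·F_u·A_nt = 375 kN → 281 kN.
Block shear governs: 281 kN.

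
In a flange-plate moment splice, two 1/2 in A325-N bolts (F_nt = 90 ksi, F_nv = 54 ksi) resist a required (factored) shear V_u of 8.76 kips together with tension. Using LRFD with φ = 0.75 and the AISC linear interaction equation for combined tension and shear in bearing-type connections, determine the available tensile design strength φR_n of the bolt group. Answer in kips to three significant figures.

19.9 kips

A_b = π·0.5²/4 = 0.1963 in²; f_rv = 8.76 / (2 × 0.1963) = 22.31 ksi.
F'_nt = 1.3 F_nt − (F_nt / φF_nv) f_rv = 1.3·90 − (90/(0.75·54))·22.31 = 67.43 ksi, capped at F_nt → F'_nt = 67.43 ksi.
R_n = F'_nt · A_b · n = 67.43 × 0.1963 × 2 = 26.48 kips.
Design strength φR_n = 0.75 × 26.48 = 19.9 kips.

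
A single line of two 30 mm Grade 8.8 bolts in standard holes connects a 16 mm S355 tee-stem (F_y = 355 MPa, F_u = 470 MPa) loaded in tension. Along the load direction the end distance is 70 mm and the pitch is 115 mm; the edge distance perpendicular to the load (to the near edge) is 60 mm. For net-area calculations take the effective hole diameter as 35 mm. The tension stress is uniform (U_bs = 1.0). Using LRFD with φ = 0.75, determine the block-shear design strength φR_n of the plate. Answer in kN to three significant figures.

Shear plane L_v = 70 + 1·115 = 185 mm; A_gv = 185 × 16 = 2960 mm².
A_nv = (185 − 1.5·35) × 16 = 2120 mm².
A_nt = (60 − 0.5·35) × 16 = 680 mm².
0.6 F_u A_nv = 597.8 kN; 0.6 F_y A_gv = 630.5 kN → shear rupture governs the shear term.
R_n = 597.8 + 1.0 × 470 × 680 / 1000 = 917.4 kN.
Design strength φR_n = 0.75 × 917.4 = 688 kN.

688 kN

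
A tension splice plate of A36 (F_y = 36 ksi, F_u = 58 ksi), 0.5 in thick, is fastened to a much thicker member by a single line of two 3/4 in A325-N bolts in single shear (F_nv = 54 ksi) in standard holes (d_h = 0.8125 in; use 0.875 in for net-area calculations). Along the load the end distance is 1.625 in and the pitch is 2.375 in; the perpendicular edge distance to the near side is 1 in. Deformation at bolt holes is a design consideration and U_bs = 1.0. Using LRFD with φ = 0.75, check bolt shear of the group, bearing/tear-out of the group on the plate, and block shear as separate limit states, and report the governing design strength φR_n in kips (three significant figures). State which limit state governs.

35.8 kips (bolt shear governs)

Bolt shear: A_b = π·0.75²/4 = 0.4418 in²; R_n = 54 × 0.4418 × 2 × 1 = 47.71 kips → 0.75 × 47.71 = 35.8 kips.
Bearing: edge l_c = 1.219, r_n = 42.41 kips; interior l_c = 1.562, r_n = 52.2 kips; R_n = 42.41 + 1·52.2 = 94.61 kips → 71 kips.
Block shear: A_gv = 2, A_nv = 1.344, A_nt = 0.2812 in²; R_n = min(0.6F_uA_nv, 0.6F_yA_gv) + U_bs·F_u·A_nt = 59.51 kips → 44.6 kips.
Bolt shear governs: 35.8 kips.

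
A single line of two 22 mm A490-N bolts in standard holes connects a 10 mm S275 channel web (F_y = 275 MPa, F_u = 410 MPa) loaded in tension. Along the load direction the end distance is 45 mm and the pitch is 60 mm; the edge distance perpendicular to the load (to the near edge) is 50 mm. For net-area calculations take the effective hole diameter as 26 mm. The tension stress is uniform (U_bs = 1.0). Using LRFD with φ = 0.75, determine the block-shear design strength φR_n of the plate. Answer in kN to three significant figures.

Shear plane L_v = 45 + 1·60 = 105 mm; A_gv = 105 × 10 = 1050 mm².
A_nv = (105 − 1.5·26) × 10 = 660 mm².
A_nt = (50 − 0.5·26) × 10 = 370 mm².
0.6 F_u A_nv = 162.4 kN; 0.6 F_y A_gv = 173.2 kN → shear rupture governs the shear term.
R_n = 162.4 + 1.0 × 410 × 370 / 1000 = 314.1 kN.
Design strength φR_n = 0.75 × 314.1 = 236 kN.

236 kN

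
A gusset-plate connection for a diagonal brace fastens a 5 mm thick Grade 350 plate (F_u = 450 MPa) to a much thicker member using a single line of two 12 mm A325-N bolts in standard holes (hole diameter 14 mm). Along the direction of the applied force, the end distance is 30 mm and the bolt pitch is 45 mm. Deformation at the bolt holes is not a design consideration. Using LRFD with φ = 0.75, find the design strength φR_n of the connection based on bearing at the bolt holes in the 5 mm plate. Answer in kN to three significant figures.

Per bolt r_n = 1.5 l_c t F_u ≤ 3.0 d t F_u; upper limit = 3.0 × 12 × 5 × 450 / 1000 = 81 kN.
Edge bolt: l_c = 30 − 14/2 = 23 mm → 1.5 × 23 × 5 × 450 / 1000 = 77.62 → r_n = 77.62 kN.
Interior bolts: l_c = 45 − 14 = 31 mm → 1.5 × 31 × 5 × 450 / 1000 = 104.6 → r_n = 81 kN.
R_n = 1 × 77.62 + 1 × 81 = 158.6 kN.
Design strength φR_n = 0.75 × 158.6 = 119 kN.

119 kN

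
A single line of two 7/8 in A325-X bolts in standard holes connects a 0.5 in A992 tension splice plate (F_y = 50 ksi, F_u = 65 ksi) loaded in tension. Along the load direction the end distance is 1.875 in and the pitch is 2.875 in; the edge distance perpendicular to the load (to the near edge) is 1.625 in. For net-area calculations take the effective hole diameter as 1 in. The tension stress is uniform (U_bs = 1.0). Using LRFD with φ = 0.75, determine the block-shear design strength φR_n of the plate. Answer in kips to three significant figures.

Shear plane L_v = 1.875 + 1·2.875 = 4.75 in; A_gv = 4.75 × 0.5 = 2.375 in².
A_nv = (4.75 − 1.5·1) × 0.5 = 1.625 in².
A_nt = (1.625 − 0.5·1) × 0.5 = 0.5625 in².
0.6 F_u A_nv = 63.38 kips; 0.6 F_y A_gv = 71.25 kips → shear rupture governs the shear term.
R_n = 63.38 + 1.0 × 65 × 0.5625 = 99.94 kips.
Design strength φR_n = 0.75 × 99.94 = 75 kips.

75 kips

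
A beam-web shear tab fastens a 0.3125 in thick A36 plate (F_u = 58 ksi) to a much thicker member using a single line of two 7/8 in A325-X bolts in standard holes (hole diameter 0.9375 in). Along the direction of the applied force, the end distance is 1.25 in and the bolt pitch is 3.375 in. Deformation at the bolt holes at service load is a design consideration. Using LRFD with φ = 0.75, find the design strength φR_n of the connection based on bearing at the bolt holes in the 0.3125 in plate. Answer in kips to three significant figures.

Per bolt r_n = 1.2 l_c t F_u ≤ 2.4 d t F_u; upper limit = 2.4 × 0.875 × 0.3125 × 58 = 38.06 kips.
Edge bolt: l_c = 1.25 − 0.9375/2 = 0.7812 in → 1.2 × 0.7812 × 0.3125 × 58 = 16.99 → r_n = 16.99 kips.
Interior bolts: l_c = 3.375 − 0.9375 = 2.438 in → 1.2 × 2.438 × 0.3125 × 58 = 53.02 → r_n = 38.06 kips.
R_n = 1 × 16.99 + 1 × 38.06 = 55.05 kips.
Design strength φR_n = 0.75 × 55.05 = 41.3 kips.

41.3 kips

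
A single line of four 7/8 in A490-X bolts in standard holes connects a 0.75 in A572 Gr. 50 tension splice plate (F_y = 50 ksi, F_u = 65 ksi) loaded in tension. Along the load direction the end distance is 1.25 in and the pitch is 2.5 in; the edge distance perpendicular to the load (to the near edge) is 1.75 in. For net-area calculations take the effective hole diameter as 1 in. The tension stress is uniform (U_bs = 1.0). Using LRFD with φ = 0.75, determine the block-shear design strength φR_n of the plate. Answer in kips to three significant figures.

161 kips

Shear plane L_v = 1.25 + 3·2.5 = 8.75 in; A_gv = 8.75 × 0.75 = 6.562 in².
A_nv = (8.75 − 3.5·1) × 0.75 = 3.938 in².
A_nt = (1.75 − 0.5·1) × 0.75 = 0.9375 in².
0.6 F_u A_nv = 153.6 kips; 0.6 F_y A_gv = 196.9 kips → shear rupture governs the shear term.
R_n = 153.6 + 1.0 × 65 × 0.9375 = 214.5 kips.
Design strength φR_n = 0.75 × 214.5 = 161 kips.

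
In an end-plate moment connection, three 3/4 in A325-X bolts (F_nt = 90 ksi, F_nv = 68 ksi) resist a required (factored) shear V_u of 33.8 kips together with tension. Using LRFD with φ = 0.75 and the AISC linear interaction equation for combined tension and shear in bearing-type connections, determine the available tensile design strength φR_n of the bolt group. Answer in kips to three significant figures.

71.6 kips

A_b = π·0.75²/4 = 0.4418 in²; f_rv = 33.8 / (3 × 0.4418) = 25.5 ksi.
F'_nt = 1.3 F_nt − (F_nt / φF_nv) f_rv = 1.3·90 − (90/(0.75·68))·25.5 = 72 ksi, capped at F_nt → F'_nt = 72 ksi.
R_n = F'_nt · A_b · n = 72 × 0.4418 × 3 = 95.42 kips.
Design strength φR_n = 0.75 × 95.42 = 71.6 kips.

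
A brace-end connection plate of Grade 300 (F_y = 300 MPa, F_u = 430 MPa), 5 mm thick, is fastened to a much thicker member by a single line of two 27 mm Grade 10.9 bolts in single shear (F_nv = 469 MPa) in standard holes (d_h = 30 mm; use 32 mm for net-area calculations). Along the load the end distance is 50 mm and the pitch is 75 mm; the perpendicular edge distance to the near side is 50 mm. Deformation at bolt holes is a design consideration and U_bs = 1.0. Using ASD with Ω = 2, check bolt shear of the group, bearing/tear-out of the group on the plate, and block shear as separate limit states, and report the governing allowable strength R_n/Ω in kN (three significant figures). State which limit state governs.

Bolt shear: A_b = π·27²/4 = 572.6 mm²; R_n = 469 × 572.6 × 2 × 1 / 1000 = 537.1 kN → 537.1 / 2 = 269 kN.
Bearing: edge l_c = 35, r_n = 90.3 kN; interior l_c = 45, r_n = 116.1 kN; R_n = 90.3 + 1·116.1 = 206.4 kN → 103 kN.
Block shear: A_gv = 625, A_nv = 385, A_nt = 170 mm²; R_n = min(0.6F_uA_nv, 0.6F_yA_gv) + U_bs·F_u·A_nt = 172.4 kN → 86.2 kN.
Block shear governs: 86.2 kN.

86.2 kN (block shear governs)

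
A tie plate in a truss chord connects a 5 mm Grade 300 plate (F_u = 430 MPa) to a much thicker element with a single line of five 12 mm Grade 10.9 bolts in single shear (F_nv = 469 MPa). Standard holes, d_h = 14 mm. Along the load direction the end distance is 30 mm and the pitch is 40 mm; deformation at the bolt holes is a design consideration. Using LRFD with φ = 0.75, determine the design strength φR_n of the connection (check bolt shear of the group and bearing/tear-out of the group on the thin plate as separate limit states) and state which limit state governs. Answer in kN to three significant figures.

Bolt shear: A_b = π·12²/4 = 113.1 mm²; R_n = 469 × 113.1 × 5 × 1 / 1000 = 265.2 kN → 0.75 × 265.2 = 199 kN.
Bearing (1.2 l_c t F_u ≤ 2.4 d t F_u): upper limit = 2.4·12·5·430 / 1000 = 61.92 kN.
  Edge l_c = 30 − 14/2 = 23 → r_n = 59.34 kN; interior l_c = 40 − 14 = 26 → r_n = 61.92 kN.
  R_n,bearing = 1·59.34 + 4·61.92 = 307 kN → 0.75 × 307 = 230 kN.
Bolt shear governs: 199 kN.

199 kN (bolt shear governs)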